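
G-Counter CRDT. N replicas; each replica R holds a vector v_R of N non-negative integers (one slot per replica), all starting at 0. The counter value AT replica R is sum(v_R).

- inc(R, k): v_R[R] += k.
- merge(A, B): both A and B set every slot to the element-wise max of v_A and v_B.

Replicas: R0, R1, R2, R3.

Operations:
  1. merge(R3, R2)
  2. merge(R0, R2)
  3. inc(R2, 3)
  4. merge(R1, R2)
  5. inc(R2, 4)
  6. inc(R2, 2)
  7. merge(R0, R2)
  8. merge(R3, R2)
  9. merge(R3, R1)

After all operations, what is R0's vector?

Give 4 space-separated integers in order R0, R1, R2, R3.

Answer: 0 0 9 0

Derivation:
Op 1: merge R3<->R2 -> R3=(0,0,0,0) R2=(0,0,0,0)
Op 2: merge R0<->R2 -> R0=(0,0,0,0) R2=(0,0,0,0)
Op 3: inc R2 by 3 -> R2=(0,0,3,0) value=3
Op 4: merge R1<->R2 -> R1=(0,0,3,0) R2=(0,0,3,0)
Op 5: inc R2 by 4 -> R2=(0,0,7,0) value=7
Op 6: inc R2 by 2 -> R2=(0,0,9,0) value=9
Op 7: merge R0<->R2 -> R0=(0,0,9,0) R2=(0,0,9,0)
Op 8: merge R3<->R2 -> R3=(0,0,9,0) R2=(0,0,9,0)
Op 9: merge R3<->R1 -> R3=(0,0,9,0) R1=(0,0,9,0)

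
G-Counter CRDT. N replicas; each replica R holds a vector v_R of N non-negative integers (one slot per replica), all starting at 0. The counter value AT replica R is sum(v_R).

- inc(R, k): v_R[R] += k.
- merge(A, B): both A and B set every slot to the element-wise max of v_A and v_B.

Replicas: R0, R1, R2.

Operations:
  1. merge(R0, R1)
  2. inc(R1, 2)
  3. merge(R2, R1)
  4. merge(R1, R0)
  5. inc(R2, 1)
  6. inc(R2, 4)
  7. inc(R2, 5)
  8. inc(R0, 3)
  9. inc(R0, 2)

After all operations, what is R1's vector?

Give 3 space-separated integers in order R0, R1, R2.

Op 1: merge R0<->R1 -> R0=(0,0,0) R1=(0,0,0)
Op 2: inc R1 by 2 -> R1=(0,2,0) value=2
Op 3: merge R2<->R1 -> R2=(0,2,0) R1=(0,2,0)
Op 4: merge R1<->R0 -> R1=(0,2,0) R0=(0,2,0)
Op 5: inc R2 by 1 -> R2=(0,2,1) value=3
Op 6: inc R2 by 4 -> R2=(0,2,5) value=7
Op 7: inc R2 by 5 -> R2=(0,2,10) value=12
Op 8: inc R0 by 3 -> R0=(3,2,0) value=5
Op 9: inc R0 by 2 -> R0=(5,2,0) value=7

Answer: 0 2 0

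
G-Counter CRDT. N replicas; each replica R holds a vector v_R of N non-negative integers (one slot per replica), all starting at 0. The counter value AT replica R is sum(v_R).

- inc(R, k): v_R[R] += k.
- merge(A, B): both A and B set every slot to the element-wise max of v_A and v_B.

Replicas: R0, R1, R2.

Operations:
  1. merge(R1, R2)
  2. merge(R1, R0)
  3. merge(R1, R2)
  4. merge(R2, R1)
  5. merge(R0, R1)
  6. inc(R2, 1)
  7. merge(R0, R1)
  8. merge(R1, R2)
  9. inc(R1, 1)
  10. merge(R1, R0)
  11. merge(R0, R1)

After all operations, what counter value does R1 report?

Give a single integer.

Answer: 2

Derivation:
Op 1: merge R1<->R2 -> R1=(0,0,0) R2=(0,0,0)
Op 2: merge R1<->R0 -> R1=(0,0,0) R0=(0,0,0)
Op 3: merge R1<->R2 -> R1=(0,0,0) R2=(0,0,0)
Op 4: merge R2<->R1 -> R2=(0,0,0) R1=(0,0,0)
Op 5: merge R0<->R1 -> R0=(0,0,0) R1=(0,0,0)
Op 6: inc R2 by 1 -> R2=(0,0,1) value=1
Op 7: merge R0<->R1 -> R0=(0,0,0) R1=(0,0,0)
Op 8: merge R1<->R2 -> R1=(0,0,1) R2=(0,0,1)
Op 9: inc R1 by 1 -> R1=(0,1,1) value=2
Op 10: merge R1<->R0 -> R1=(0,1,1) R0=(0,1,1)
Op 11: merge R0<->R1 -> R0=(0,1,1) R1=(0,1,1)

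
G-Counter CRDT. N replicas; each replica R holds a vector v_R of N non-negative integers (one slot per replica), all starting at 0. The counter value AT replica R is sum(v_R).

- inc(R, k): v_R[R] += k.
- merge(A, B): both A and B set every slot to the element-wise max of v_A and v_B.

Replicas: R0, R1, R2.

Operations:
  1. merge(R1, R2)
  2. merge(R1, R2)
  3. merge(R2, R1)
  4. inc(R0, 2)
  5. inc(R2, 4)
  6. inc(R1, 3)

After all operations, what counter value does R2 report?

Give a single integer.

Answer: 4

Derivation:
Op 1: merge R1<->R2 -> R1=(0,0,0) R2=(0,0,0)
Op 2: merge R1<->R2 -> R1=(0,0,0) R2=(0,0,0)
Op 3: merge R2<->R1 -> R2=(0,0,0) R1=(0,0,0)
Op 4: inc R0 by 2 -> R0=(2,0,0) value=2
Op 5: inc R2 by 4 -> R2=(0,0,4) value=4
Op 6: inc R1 by 3 -> R1=(0,3,0) value=3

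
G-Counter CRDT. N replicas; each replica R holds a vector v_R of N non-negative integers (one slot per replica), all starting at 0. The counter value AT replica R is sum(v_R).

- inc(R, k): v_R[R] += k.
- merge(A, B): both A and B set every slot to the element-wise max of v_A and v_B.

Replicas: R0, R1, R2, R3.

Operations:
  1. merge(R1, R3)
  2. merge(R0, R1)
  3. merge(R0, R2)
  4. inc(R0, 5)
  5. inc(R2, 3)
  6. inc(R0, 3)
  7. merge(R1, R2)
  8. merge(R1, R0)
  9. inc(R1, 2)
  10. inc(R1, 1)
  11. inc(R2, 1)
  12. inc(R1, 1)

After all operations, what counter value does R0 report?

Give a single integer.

Answer: 11

Derivation:
Op 1: merge R1<->R3 -> R1=(0,0,0,0) R3=(0,0,0,0)
Op 2: merge R0<->R1 -> R0=(0,0,0,0) R1=(0,0,0,0)
Op 3: merge R0<->R2 -> R0=(0,0,0,0) R2=(0,0,0,0)
Op 4: inc R0 by 5 -> R0=(5,0,0,0) value=5
Op 5: inc R2 by 3 -> R2=(0,0,3,0) value=3
Op 6: inc R0 by 3 -> R0=(8,0,0,0) value=8
Op 7: merge R1<->R2 -> R1=(0,0,3,0) R2=(0,0,3,0)
Op 8: merge R1<->R0 -> R1=(8,0,3,0) R0=(8,0,3,0)
Op 9: inc R1 by 2 -> R1=(8,2,3,0) value=13
Op 10: inc R1 by 1 -> R1=(8,3,3,0) value=14
Op 11: inc R2 by 1 -> R2=(0,0,4,0) value=4
Op 12: inc R1 by 1 -> R1=(8,4,3,0) value=15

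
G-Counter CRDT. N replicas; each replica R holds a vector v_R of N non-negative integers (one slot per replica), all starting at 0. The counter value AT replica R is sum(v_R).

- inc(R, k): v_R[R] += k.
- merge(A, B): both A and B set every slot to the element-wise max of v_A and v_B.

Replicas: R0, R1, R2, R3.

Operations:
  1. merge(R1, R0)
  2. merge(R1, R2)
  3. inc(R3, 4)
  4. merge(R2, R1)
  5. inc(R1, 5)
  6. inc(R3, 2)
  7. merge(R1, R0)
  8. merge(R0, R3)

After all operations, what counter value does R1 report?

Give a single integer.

Answer: 5

Derivation:
Op 1: merge R1<->R0 -> R1=(0,0,0,0) R0=(0,0,0,0)
Op 2: merge R1<->R2 -> R1=(0,0,0,0) R2=(0,0,0,0)
Op 3: inc R3 by 4 -> R3=(0,0,0,4) value=4
Op 4: merge R2<->R1 -> R2=(0,0,0,0) R1=(0,0,0,0)
Op 5: inc R1 by 5 -> R1=(0,5,0,0) value=5
Op 6: inc R3 by 2 -> R3=(0,0,0,6) value=6
Op 7: merge R1<->R0 -> R1=(0,5,0,0) R0=(0,5,0,0)
Op 8: merge R0<->R3 -> R0=(0,5,0,6) R3=(0,5,0,6)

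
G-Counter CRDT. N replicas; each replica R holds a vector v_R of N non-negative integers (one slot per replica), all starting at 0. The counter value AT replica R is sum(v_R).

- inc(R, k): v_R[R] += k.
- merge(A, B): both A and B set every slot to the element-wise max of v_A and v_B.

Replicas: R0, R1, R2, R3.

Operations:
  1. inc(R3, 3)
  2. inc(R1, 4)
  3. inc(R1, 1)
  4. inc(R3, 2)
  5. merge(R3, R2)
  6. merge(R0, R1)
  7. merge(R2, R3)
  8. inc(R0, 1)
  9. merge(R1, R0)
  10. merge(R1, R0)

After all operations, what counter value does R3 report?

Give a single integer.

Answer: 5

Derivation:
Op 1: inc R3 by 3 -> R3=(0,0,0,3) value=3
Op 2: inc R1 by 4 -> R1=(0,4,0,0) value=4
Op 3: inc R1 by 1 -> R1=(0,5,0,0) value=5
Op 4: inc R3 by 2 -> R3=(0,0,0,5) value=5
Op 5: merge R3<->R2 -> R3=(0,0,0,5) R2=(0,0,0,5)
Op 6: merge R0<->R1 -> R0=(0,5,0,0) R1=(0,5,0,0)
Op 7: merge R2<->R3 -> R2=(0,0,0,5) R3=(0,0,0,5)
Op 8: inc R0 by 1 -> R0=(1,5,0,0) value=6
Op 9: merge R1<->R0 -> R1=(1,5,0,0) R0=(1,5,0,0)
Op 10: merge R1<->R0 -> R1=(1,5,0,0) R0=(1,5,0,0)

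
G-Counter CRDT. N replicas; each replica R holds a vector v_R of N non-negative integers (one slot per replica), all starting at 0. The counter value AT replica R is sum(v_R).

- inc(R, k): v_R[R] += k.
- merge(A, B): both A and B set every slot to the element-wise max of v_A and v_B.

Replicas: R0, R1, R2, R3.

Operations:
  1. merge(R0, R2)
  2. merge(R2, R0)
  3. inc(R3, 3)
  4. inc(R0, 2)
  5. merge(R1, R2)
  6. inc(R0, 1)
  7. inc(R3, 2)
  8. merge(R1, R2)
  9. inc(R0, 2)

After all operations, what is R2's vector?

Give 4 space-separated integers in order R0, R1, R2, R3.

Op 1: merge R0<->R2 -> R0=(0,0,0,0) R2=(0,0,0,0)
Op 2: merge R2<->R0 -> R2=(0,0,0,0) R0=(0,0,0,0)
Op 3: inc R3 by 3 -> R3=(0,0,0,3) value=3
Op 4: inc R0 by 2 -> R0=(2,0,0,0) value=2
Op 5: merge R1<->R2 -> R1=(0,0,0,0) R2=(0,0,0,0)
Op 6: inc R0 by 1 -> R0=(3,0,0,0) value=3
Op 7: inc R3 by 2 -> R3=(0,0,0,5) value=5
Op 8: merge R1<->R2 -> R1=(0,0,0,0) R2=(0,0,0,0)
Op 9: inc R0 by 2 -> R0=(5,0,0,0) value=5

Answer: 0 0 0 0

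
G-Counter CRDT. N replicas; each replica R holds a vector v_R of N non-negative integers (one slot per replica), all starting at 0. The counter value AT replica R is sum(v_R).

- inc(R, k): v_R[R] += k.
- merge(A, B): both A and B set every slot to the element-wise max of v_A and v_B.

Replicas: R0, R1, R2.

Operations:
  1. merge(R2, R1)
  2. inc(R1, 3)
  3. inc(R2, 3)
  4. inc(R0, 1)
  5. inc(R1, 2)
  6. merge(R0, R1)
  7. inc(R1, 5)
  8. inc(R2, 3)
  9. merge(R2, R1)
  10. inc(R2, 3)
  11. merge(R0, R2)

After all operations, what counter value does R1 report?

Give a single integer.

Op 1: merge R2<->R1 -> R2=(0,0,0) R1=(0,0,0)
Op 2: inc R1 by 3 -> R1=(0,3,0) value=3
Op 3: inc R2 by 3 -> R2=(0,0,3) value=3
Op 4: inc R0 by 1 -> R0=(1,0,0) value=1
Op 5: inc R1 by 2 -> R1=(0,5,0) value=5
Op 6: merge R0<->R1 -> R0=(1,5,0) R1=(1,5,0)
Op 7: inc R1 by 5 -> R1=(1,10,0) value=11
Op 8: inc R2 by 3 -> R2=(0,0,6) value=6
Op 9: merge R2<->R1 -> R2=(1,10,6) R1=(1,10,6)
Op 10: inc R2 by 3 -> R2=(1,10,9) value=20
Op 11: merge R0<->R2 -> R0=(1,10,9) R2=(1,10,9)

Answer: 17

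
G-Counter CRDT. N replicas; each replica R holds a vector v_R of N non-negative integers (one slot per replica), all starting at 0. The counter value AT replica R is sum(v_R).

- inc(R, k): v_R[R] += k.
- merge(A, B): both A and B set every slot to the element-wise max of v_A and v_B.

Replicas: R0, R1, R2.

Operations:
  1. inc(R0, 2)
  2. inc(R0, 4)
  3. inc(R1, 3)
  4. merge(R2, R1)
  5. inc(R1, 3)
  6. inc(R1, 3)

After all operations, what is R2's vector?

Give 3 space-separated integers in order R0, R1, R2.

Op 1: inc R0 by 2 -> R0=(2,0,0) value=2
Op 2: inc R0 by 4 -> R0=(6,0,0) value=6
Op 3: inc R1 by 3 -> R1=(0,3,0) value=3
Op 4: merge R2<->R1 -> R2=(0,3,0) R1=(0,3,0)
Op 5: inc R1 by 3 -> R1=(0,6,0) value=6
Op 6: inc R1 by 3 -> R1=(0,9,0) value=9

Answer: 0 3 0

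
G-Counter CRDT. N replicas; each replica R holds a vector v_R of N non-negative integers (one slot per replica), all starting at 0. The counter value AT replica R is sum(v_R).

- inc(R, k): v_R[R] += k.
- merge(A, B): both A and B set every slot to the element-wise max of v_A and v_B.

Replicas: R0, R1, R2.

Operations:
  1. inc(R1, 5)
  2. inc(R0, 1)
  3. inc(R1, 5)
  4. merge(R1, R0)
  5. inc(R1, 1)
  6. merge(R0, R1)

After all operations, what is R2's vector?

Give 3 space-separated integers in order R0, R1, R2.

Op 1: inc R1 by 5 -> R1=(0,5,0) value=5
Op 2: inc R0 by 1 -> R0=(1,0,0) value=1
Op 3: inc R1 by 5 -> R1=(0,10,0) value=10
Op 4: merge R1<->R0 -> R1=(1,10,0) R0=(1,10,0)
Op 5: inc R1 by 1 -> R1=(1,11,0) value=12
Op 6: merge R0<->R1 -> R0=(1,11,0) R1=(1,11,0)

Answer: 0 0 0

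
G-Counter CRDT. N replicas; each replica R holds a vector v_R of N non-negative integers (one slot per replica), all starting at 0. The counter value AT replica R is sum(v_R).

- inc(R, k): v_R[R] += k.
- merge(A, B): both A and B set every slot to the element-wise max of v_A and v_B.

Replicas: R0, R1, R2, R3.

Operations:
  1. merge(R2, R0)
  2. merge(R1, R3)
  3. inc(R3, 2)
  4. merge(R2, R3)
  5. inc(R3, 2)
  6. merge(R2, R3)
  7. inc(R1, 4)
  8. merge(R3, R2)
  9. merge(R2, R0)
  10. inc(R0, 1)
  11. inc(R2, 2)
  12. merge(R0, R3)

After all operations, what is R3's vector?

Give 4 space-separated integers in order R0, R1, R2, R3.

Answer: 1 0 0 4

Derivation:
Op 1: merge R2<->R0 -> R2=(0,0,0,0) R0=(0,0,0,0)
Op 2: merge R1<->R3 -> R1=(0,0,0,0) R3=(0,0,0,0)
Op 3: inc R3 by 2 -> R3=(0,0,0,2) value=2
Op 4: merge R2<->R3 -> R2=(0,0,0,2) R3=(0,0,0,2)
Op 5: inc R3 by 2 -> R3=(0,0,0,4) value=4
Op 6: merge R2<->R3 -> R2=(0,0,0,4) R3=(0,0,0,4)
Op 7: inc R1 by 4 -> R1=(0,4,0,0) value=4
Op 8: merge R3<->R2 -> R3=(0,0,0,4) R2=(0,0,0,4)
Op 9: merge R2<->R0 -> R2=(0,0,0,4) R0=(0,0,0,4)
Op 10: inc R0 by 1 -> R0=(1,0,0,4) value=5
Op 11: inc R2 by 2 -> R2=(0,0,2,4) value=6
Op 12: merge R0<->R3 -> R0=(1,0,0,4) R3=(1,0,0,4)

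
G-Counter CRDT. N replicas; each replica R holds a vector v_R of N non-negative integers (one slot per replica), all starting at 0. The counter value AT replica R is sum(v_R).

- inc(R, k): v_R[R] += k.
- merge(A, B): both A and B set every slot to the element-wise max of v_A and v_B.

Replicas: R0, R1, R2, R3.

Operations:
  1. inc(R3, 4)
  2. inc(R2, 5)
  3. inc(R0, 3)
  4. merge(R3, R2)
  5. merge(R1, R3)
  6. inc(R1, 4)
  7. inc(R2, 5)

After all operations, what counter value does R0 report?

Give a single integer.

Op 1: inc R3 by 4 -> R3=(0,0,0,4) value=4
Op 2: inc R2 by 5 -> R2=(0,0,5,0) value=5
Op 3: inc R0 by 3 -> R0=(3,0,0,0) value=3
Op 4: merge R3<->R2 -> R3=(0,0,5,4) R2=(0,0,5,4)
Op 5: merge R1<->R3 -> R1=(0,0,5,4) R3=(0,0,5,4)
Op 6: inc R1 by 4 -> R1=(0,4,5,4) value=13
Op 7: inc R2 by 5 -> R2=(0,0,10,4) value=14

Answer: 3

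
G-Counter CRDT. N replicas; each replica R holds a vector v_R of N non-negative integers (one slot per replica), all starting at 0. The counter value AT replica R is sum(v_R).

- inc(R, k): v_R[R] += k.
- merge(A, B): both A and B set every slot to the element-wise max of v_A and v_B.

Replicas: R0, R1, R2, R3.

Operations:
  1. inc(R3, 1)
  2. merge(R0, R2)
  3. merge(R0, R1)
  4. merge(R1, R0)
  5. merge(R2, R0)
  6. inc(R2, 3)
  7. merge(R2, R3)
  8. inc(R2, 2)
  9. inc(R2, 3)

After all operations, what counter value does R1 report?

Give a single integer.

Op 1: inc R3 by 1 -> R3=(0,0,0,1) value=1
Op 2: merge R0<->R2 -> R0=(0,0,0,0) R2=(0,0,0,0)
Op 3: merge R0<->R1 -> R0=(0,0,0,0) R1=(0,0,0,0)
Op 4: merge R1<->R0 -> R1=(0,0,0,0) R0=(0,0,0,0)
Op 5: merge R2<->R0 -> R2=(0,0,0,0) R0=(0,0,0,0)
Op 6: inc R2 by 3 -> R2=(0,0,3,0) value=3
Op 7: merge R2<->R3 -> R2=(0,0,3,1) R3=(0,0,3,1)
Op 8: inc R2 by 2 -> R2=(0,0,5,1) value=6
Op 9: inc R2 by 3 -> R2=(0,0,8,1) value=9

Answer: 0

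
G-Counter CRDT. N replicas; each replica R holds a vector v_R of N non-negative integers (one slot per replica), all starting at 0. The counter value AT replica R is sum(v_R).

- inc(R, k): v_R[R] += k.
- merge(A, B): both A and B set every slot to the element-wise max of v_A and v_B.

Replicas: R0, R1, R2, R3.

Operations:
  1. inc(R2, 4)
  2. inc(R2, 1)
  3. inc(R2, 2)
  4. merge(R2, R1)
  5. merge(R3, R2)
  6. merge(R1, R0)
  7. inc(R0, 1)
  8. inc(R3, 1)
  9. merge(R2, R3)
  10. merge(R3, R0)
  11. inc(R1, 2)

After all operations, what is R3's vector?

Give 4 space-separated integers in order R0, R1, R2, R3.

Answer: 1 0 7 1

Derivation:
Op 1: inc R2 by 4 -> R2=(0,0,4,0) value=4
Op 2: inc R2 by 1 -> R2=(0,0,5,0) value=5
Op 3: inc R2 by 2 -> R2=(0,0,7,0) value=7
Op 4: merge R2<->R1 -> R2=(0,0,7,0) R1=(0,0,7,0)
Op 5: merge R3<->R2 -> R3=(0,0,7,0) R2=(0,0,7,0)
Op 6: merge R1<->R0 -> R1=(0,0,7,0) R0=(0,0,7,0)
Op 7: inc R0 by 1 -> R0=(1,0,7,0) value=8
Op 8: inc R3 by 1 -> R3=(0,0,7,1) value=8
Op 9: merge R2<->R3 -> R2=(0,0,7,1) R3=(0,0,7,1)
Op 10: merge R3<->R0 -> R3=(1,0,7,1) R0=(1,0,7,1)
Op 11: inc R1 by 2 -> R1=(0,2,7,0) value=9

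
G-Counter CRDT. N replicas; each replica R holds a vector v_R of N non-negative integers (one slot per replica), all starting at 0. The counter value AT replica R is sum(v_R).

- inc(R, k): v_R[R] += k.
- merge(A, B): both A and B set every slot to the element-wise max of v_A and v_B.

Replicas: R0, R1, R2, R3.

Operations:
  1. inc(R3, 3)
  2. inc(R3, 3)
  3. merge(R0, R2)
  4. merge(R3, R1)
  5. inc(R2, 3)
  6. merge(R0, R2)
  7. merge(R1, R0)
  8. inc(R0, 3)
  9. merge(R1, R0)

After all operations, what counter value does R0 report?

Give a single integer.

Op 1: inc R3 by 3 -> R3=(0,0,0,3) value=3
Op 2: inc R3 by 3 -> R3=(0,0,0,6) value=6
Op 3: merge R0<->R2 -> R0=(0,0,0,0) R2=(0,0,0,0)
Op 4: merge R3<->R1 -> R3=(0,0,0,6) R1=(0,0,0,6)
Op 5: inc R2 by 3 -> R2=(0,0,3,0) value=3
Op 6: merge R0<->R2 -> R0=(0,0,3,0) R2=(0,0,3,0)
Op 7: merge R1<->R0 -> R1=(0,0,3,6) R0=(0,0,3,6)
Op 8: inc R0 by 3 -> R0=(3,0,3,6) value=12
Op 9: merge R1<->R0 -> R1=(3,0,3,6) R0=(3,0,3,6)

Answer: 12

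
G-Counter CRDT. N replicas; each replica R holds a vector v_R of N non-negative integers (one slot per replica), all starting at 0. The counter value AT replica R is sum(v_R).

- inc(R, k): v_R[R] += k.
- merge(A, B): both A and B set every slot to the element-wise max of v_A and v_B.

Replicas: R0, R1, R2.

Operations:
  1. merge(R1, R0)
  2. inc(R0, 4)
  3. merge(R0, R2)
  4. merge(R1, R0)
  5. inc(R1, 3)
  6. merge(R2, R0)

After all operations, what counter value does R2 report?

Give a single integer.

Op 1: merge R1<->R0 -> R1=(0,0,0) R0=(0,0,0)
Op 2: inc R0 by 4 -> R0=(4,0,0) value=4
Op 3: merge R0<->R2 -> R0=(4,0,0) R2=(4,0,0)
Op 4: merge R1<->R0 -> R1=(4,0,0) R0=(4,0,0)
Op 5: inc R1 by 3 -> R1=(4,3,0) value=7
Op 6: merge R2<->R0 -> R2=(4,0,0) R0=(4,0,0)

Answer: 4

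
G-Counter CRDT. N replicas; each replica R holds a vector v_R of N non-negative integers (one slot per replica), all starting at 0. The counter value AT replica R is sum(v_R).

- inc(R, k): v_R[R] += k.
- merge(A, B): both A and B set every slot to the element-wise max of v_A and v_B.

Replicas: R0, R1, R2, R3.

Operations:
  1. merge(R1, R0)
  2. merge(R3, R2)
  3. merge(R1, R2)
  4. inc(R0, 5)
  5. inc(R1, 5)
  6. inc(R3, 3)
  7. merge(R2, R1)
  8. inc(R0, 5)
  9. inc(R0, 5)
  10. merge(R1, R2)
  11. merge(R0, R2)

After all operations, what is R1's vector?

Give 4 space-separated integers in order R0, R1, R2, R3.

Op 1: merge R1<->R0 -> R1=(0,0,0,0) R0=(0,0,0,0)
Op 2: merge R3<->R2 -> R3=(0,0,0,0) R2=(0,0,0,0)
Op 3: merge R1<->R2 -> R1=(0,0,0,0) R2=(0,0,0,0)
Op 4: inc R0 by 5 -> R0=(5,0,0,0) value=5
Op 5: inc R1 by 5 -> R1=(0,5,0,0) value=5
Op 6: inc R3 by 3 -> R3=(0,0,0,3) value=3
Op 7: merge R2<->R1 -> R2=(0,5,0,0) R1=(0,5,0,0)
Op 8: inc R0 by 5 -> R0=(10,0,0,0) value=10
Op 9: inc R0 by 5 -> R0=(15,0,0,0) value=15
Op 10: merge R1<->R2 -> R1=(0,5,0,0) R2=(0,5,0,0)
Op 11: merge R0<->R2 -> R0=(15,5,0,0) R2=(15,5,0,0)

Answer: 0 5 0 0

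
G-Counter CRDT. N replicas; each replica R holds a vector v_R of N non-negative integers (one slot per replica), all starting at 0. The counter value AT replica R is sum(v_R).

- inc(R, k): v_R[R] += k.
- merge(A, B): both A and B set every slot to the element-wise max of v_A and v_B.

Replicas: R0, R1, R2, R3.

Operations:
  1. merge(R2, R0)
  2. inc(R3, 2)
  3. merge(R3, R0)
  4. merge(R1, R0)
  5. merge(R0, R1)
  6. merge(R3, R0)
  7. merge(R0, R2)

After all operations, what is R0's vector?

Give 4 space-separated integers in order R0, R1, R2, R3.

Answer: 0 0 0 2

Derivation:
Op 1: merge R2<->R0 -> R2=(0,0,0,0) R0=(0,0,0,0)
Op 2: inc R3 by 2 -> R3=(0,0,0,2) value=2
Op 3: merge R3<->R0 -> R3=(0,0,0,2) R0=(0,0,0,2)
Op 4: merge R1<->R0 -> R1=(0,0,0,2) R0=(0,0,0,2)
Op 5: merge R0<->R1 -> R0=(0,0,0,2) R1=(0,0,0,2)
Op 6: merge R3<->R0 -> R3=(0,0,0,2) R0=(0,0,0,2)
Op 7: merge R0<->R2 -> R0=(0,0,0,2) R2=(0,0,0,2)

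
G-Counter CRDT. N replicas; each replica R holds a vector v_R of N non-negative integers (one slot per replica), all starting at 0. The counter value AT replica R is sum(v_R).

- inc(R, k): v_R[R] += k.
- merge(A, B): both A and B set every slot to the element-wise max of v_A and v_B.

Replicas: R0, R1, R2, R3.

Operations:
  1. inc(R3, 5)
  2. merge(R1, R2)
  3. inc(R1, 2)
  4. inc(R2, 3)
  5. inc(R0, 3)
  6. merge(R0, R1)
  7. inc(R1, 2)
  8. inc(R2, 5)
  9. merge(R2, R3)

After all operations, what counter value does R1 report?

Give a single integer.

Answer: 7

Derivation:
Op 1: inc R3 by 5 -> R3=(0,0,0,5) value=5
Op 2: merge R1<->R2 -> R1=(0,0,0,0) R2=(0,0,0,0)
Op 3: inc R1 by 2 -> R1=(0,2,0,0) value=2
Op 4: inc R2 by 3 -> R2=(0,0,3,0) value=3
Op 5: inc R0 by 3 -> R0=(3,0,0,0) value=3
Op 6: merge R0<->R1 -> R0=(3,2,0,0) R1=(3,2,0,0)
Op 7: inc R1 by 2 -> R1=(3,4,0,0) value=7
Op 8: inc R2 by 5 -> R2=(0,0,8,0) value=8
Op 9: merge R2<->R3 -> R2=(0,0,8,5) R3=(0,0,8,5)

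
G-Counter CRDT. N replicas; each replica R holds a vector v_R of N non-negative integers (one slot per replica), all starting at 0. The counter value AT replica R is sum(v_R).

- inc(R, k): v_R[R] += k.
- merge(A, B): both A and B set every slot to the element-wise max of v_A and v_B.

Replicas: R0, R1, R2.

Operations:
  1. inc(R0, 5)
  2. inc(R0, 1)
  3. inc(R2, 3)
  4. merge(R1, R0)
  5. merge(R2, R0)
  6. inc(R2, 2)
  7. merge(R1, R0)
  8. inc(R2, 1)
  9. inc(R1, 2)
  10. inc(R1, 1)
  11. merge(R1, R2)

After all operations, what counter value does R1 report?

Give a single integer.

Op 1: inc R0 by 5 -> R0=(5,0,0) value=5
Op 2: inc R0 by 1 -> R0=(6,0,0) value=6
Op 3: inc R2 by 3 -> R2=(0,0,3) value=3
Op 4: merge R1<->R0 -> R1=(6,0,0) R0=(6,0,0)
Op 5: merge R2<->R0 -> R2=(6,0,3) R0=(6,0,3)
Op 6: inc R2 by 2 -> R2=(6,0,5) value=11
Op 7: merge R1<->R0 -> R1=(6,0,3) R0=(6,0,3)
Op 8: inc R2 by 1 -> R2=(6,0,6) value=12
Op 9: inc R1 by 2 -> R1=(6,2,3) value=11
Op 10: inc R1 by 1 -> R1=(6,3,3) value=12
Op 11: merge R1<->R2 -> R1=(6,3,6) R2=(6,3,6)

Answer: 15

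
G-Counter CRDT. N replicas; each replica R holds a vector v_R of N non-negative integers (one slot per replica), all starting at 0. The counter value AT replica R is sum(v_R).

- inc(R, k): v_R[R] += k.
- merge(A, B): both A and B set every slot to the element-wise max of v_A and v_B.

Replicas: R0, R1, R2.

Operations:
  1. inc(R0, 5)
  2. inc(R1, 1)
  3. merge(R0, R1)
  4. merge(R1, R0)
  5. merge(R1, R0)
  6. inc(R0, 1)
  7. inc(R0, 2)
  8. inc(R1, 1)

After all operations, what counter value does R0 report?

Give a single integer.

Answer: 9

Derivation:
Op 1: inc R0 by 5 -> R0=(5,0,0) value=5
Op 2: inc R1 by 1 -> R1=(0,1,0) value=1
Op 3: merge R0<->R1 -> R0=(5,1,0) R1=(5,1,0)
Op 4: merge R1<->R0 -> R1=(5,1,0) R0=(5,1,0)
Op 5: merge R1<->R0 -> R1=(5,1,0) R0=(5,1,0)
Op 6: inc R0 by 1 -> R0=(6,1,0) value=7
Op 7: inc R0 by 2 -> R0=(8,1,0) value=9
Op 8: inc R1 by 1 -> R1=(5,2,0) value=7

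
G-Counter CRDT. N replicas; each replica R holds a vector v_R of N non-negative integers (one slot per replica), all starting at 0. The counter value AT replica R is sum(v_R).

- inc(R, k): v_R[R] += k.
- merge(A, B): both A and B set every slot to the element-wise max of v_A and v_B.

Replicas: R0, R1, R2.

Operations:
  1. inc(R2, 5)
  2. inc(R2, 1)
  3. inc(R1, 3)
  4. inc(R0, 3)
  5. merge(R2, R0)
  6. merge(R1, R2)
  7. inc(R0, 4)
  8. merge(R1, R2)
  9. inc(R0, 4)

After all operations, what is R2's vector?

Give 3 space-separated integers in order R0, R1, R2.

Answer: 3 3 6

Derivation:
Op 1: inc R2 by 5 -> R2=(0,0,5) value=5
Op 2: inc R2 by 1 -> R2=(0,0,6) value=6
Op 3: inc R1 by 3 -> R1=(0,3,0) value=3
Op 4: inc R0 by 3 -> R0=(3,0,0) value=3
Op 5: merge R2<->R0 -> R2=(3,0,6) R0=(3,0,6)
Op 6: merge R1<->R2 -> R1=(3,3,6) R2=(3,3,6)
Op 7: inc R0 by 4 -> R0=(7,0,6) value=13
Op 8: merge R1<->R2 -> R1=(3,3,6) R2=(3,3,6)
Op 9: inc R0 by 4 -> R0=(11,0,6) value=17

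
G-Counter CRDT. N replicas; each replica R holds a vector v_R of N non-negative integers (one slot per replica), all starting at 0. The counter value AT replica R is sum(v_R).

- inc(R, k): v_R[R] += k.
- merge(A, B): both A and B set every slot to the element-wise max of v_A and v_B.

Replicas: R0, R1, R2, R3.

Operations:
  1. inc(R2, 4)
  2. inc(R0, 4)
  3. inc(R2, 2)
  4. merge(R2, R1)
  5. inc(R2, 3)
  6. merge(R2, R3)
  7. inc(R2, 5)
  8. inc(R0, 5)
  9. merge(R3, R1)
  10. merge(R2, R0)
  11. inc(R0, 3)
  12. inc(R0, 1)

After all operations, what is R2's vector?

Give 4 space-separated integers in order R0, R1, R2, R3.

Answer: 9 0 14 0

Derivation:
Op 1: inc R2 by 4 -> R2=(0,0,4,0) value=4
Op 2: inc R0 by 4 -> R0=(4,0,0,0) value=4
Op 3: inc R2 by 2 -> R2=(0,0,6,0) value=6
Op 4: merge R2<->R1 -> R2=(0,0,6,0) R1=(0,0,6,0)
Op 5: inc R2 by 3 -> R2=(0,0,9,0) value=9
Op 6: merge R2<->R3 -> R2=(0,0,9,0) R3=(0,0,9,0)
Op 7: inc R2 by 5 -> R2=(0,0,14,0) value=14
Op 8: inc R0 by 5 -> R0=(9,0,0,0) value=9
Op 9: merge R3<->R1 -> R3=(0,0,9,0) R1=(0,0,9,0)
Op 10: merge R2<->R0 -> R2=(9,0,14,0) R0=(9,0,14,0)
Op 11: inc R0 by 3 -> R0=(12,0,14,0) value=26
Op 12: inc R0 by 1 -> R0=(13,0,14,0) value=27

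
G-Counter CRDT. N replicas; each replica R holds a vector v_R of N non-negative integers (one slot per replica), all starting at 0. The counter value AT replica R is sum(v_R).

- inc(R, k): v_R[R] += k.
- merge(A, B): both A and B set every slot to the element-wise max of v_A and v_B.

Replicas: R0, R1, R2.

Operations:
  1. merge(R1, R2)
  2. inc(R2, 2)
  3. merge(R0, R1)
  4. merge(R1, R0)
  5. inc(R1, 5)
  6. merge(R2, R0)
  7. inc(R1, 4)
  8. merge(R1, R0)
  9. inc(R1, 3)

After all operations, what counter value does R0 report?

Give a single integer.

Op 1: merge R1<->R2 -> R1=(0,0,0) R2=(0,0,0)
Op 2: inc R2 by 2 -> R2=(0,0,2) value=2
Op 3: merge R0<->R1 -> R0=(0,0,0) R1=(0,0,0)
Op 4: merge R1<->R0 -> R1=(0,0,0) R0=(0,0,0)
Op 5: inc R1 by 5 -> R1=(0,5,0) value=5
Op 6: merge R2<->R0 -> R2=(0,0,2) R0=(0,0,2)
Op 7: inc R1 by 4 -> R1=(0,9,0) value=9
Op 8: merge R1<->R0 -> R1=(0,9,2) R0=(0,9,2)
Op 9: inc R1 by 3 -> R1=(0,12,2) value=14

Answer: 11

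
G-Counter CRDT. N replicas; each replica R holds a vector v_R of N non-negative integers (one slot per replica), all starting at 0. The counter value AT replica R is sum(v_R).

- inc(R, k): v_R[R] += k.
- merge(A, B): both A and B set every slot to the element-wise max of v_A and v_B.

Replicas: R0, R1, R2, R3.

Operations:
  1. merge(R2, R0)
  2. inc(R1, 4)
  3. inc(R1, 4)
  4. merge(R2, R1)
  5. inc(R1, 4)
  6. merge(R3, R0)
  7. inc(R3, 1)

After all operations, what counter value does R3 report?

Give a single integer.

Answer: 1

Derivation:
Op 1: merge R2<->R0 -> R2=(0,0,0,0) R0=(0,0,0,0)
Op 2: inc R1 by 4 -> R1=(0,4,0,0) value=4
Op 3: inc R1 by 4 -> R1=(0,8,0,0) value=8
Op 4: merge R2<->R1 -> R2=(0,8,0,0) R1=(0,8,0,0)
Op 5: inc R1 by 4 -> R1=(0,12,0,0) value=12
Op 6: merge R3<->R0 -> R3=(0,0,0,0) R0=(0,0,0,0)
Op 7: inc R3 by 1 -> R3=(0,0,0,1) value=1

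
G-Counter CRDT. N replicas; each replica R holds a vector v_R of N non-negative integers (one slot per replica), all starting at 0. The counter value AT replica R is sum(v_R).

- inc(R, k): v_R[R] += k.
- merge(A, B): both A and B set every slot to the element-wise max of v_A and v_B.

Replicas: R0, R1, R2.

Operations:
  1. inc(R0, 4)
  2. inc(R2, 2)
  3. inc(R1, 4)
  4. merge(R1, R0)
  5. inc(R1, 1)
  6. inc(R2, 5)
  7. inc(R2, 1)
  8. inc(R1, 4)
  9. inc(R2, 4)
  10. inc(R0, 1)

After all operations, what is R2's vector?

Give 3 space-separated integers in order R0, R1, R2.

Answer: 0 0 12

Derivation:
Op 1: inc R0 by 4 -> R0=(4,0,0) value=4
Op 2: inc R2 by 2 -> R2=(0,0,2) value=2
Op 3: inc R1 by 4 -> R1=(0,4,0) value=4
Op 4: merge R1<->R0 -> R1=(4,4,0) R0=(4,4,0)
Op 5: inc R1 by 1 -> R1=(4,5,0) value=9
Op 6: inc R2 by 5 -> R2=(0,0,7) value=7
Op 7: inc R2 by 1 -> R2=(0,0,8) value=8
Op 8: inc R1 by 4 -> R1=(4,9,0) value=13
Op 9: inc R2 by 4 -> R2=(0,0,12) value=12
Op 10: inc R0 by 1 -> R0=(5,4,0) value=9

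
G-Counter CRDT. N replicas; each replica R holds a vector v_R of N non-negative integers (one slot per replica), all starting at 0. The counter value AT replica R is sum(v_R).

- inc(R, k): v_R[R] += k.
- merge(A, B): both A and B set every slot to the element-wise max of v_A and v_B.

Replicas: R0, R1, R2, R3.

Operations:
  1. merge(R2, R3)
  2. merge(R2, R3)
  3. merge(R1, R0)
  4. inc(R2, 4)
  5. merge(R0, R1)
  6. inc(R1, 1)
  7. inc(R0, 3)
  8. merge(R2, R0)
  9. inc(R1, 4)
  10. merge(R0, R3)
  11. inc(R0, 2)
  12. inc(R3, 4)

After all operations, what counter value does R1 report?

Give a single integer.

Answer: 5

Derivation:
Op 1: merge R2<->R3 -> R2=(0,0,0,0) R3=(0,0,0,0)
Op 2: merge R2<->R3 -> R2=(0,0,0,0) R3=(0,0,0,0)
Op 3: merge R1<->R0 -> R1=(0,0,0,0) R0=(0,0,0,0)
Op 4: inc R2 by 4 -> R2=(0,0,4,0) value=4
Op 5: merge R0<->R1 -> R0=(0,0,0,0) R1=(0,0,0,0)
Op 6: inc R1 by 1 -> R1=(0,1,0,0) value=1
Op 7: inc R0 by 3 -> R0=(3,0,0,0) value=3
Op 8: merge R2<->R0 -> R2=(3,0,4,0) R0=(3,0,4,0)
Op 9: inc R1 by 4 -> R1=(0,5,0,0) value=5
Op 10: merge R0<->R3 -> R0=(3,0,4,0) R3=(3,0,4,0)
Op 11: inc R0 by 2 -> R0=(5,0,4,0) value=9
Op 12: inc R3 by 4 -> R3=(3,0,4,4) value=11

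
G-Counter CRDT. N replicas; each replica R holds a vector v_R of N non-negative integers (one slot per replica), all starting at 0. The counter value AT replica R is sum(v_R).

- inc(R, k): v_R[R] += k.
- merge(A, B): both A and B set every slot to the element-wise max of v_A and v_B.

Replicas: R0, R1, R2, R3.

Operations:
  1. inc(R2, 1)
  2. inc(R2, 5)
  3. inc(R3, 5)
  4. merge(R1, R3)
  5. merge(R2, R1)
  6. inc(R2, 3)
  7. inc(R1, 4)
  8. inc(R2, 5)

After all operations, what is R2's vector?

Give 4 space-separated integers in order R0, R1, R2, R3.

Answer: 0 0 14 5

Derivation:
Op 1: inc R2 by 1 -> R2=(0,0,1,0) value=1
Op 2: inc R2 by 5 -> R2=(0,0,6,0) value=6
Op 3: inc R3 by 5 -> R3=(0,0,0,5) value=5
Op 4: merge R1<->R3 -> R1=(0,0,0,5) R3=(0,0,0,5)
Op 5: merge R2<->R1 -> R2=(0,0,6,5) R1=(0,0,6,5)
Op 6: inc R2 by 3 -> R2=(0,0,9,5) value=14
Op 7: inc R1 by 4 -> R1=(0,4,6,5) value=15
Op 8: inc R2 by 5 -> R2=(0,0,14,5) value=19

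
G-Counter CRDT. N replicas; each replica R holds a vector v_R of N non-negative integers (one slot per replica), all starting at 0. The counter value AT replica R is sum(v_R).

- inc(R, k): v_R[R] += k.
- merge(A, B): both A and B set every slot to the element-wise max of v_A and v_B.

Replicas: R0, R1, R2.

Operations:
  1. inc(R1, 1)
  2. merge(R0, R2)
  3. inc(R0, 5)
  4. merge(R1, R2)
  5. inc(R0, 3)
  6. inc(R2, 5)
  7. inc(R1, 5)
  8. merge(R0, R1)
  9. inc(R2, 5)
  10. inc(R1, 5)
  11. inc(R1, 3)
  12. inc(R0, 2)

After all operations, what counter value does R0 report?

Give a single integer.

Answer: 16

Derivation:
Op 1: inc R1 by 1 -> R1=(0,1,0) value=1
Op 2: merge R0<->R2 -> R0=(0,0,0) R2=(0,0,0)
Op 3: inc R0 by 5 -> R0=(5,0,0) value=5
Op 4: merge R1<->R2 -> R1=(0,1,0) R2=(0,1,0)
Op 5: inc R0 by 3 -> R0=(8,0,0) value=8
Op 6: inc R2 by 5 -> R2=(0,1,5) value=6
Op 7: inc R1 by 5 -> R1=(0,6,0) value=6
Op 8: merge R0<->R1 -> R0=(8,6,0) R1=(8,6,0)
Op 9: inc R2 by 5 -> R2=(0,1,10) value=11
Op 10: inc R1 by 5 -> R1=(8,11,0) value=19
Op 11: inc R1 by 3 -> R1=(8,14,0) value=22
Op 12: inc R0 by 2 -> R0=(10,6,0) value=16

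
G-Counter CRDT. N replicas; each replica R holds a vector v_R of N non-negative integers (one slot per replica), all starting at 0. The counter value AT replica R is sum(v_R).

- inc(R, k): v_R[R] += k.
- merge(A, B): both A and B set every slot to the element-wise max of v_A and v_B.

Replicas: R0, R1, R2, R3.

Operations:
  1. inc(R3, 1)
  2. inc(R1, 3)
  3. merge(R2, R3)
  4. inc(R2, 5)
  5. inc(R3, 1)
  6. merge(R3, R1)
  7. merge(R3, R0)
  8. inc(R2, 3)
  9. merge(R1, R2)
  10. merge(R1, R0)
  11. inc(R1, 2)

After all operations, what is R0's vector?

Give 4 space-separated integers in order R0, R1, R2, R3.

Answer: 0 3 8 2

Derivation:
Op 1: inc R3 by 1 -> R3=(0,0,0,1) value=1
Op 2: inc R1 by 3 -> R1=(0,3,0,0) value=3
Op 3: merge R2<->R3 -> R2=(0,0,0,1) R3=(0,0,0,1)
Op 4: inc R2 by 5 -> R2=(0,0,5,1) value=6
Op 5: inc R3 by 1 -> R3=(0,0,0,2) value=2
Op 6: merge R3<->R1 -> R3=(0,3,0,2) R1=(0,3,0,2)
Op 7: merge R3<->R0 -> R3=(0,3,0,2) R0=(0,3,0,2)
Op 8: inc R2 by 3 -> R2=(0,0,8,1) value=9
Op 9: merge R1<->R2 -> R1=(0,3,8,2) R2=(0,3,8,2)
Op 10: merge R1<->R0 -> R1=(0,3,8,2) R0=(0,3,8,2)
Op 11: inc R1 by 2 -> R1=(0,5,8,2) value=15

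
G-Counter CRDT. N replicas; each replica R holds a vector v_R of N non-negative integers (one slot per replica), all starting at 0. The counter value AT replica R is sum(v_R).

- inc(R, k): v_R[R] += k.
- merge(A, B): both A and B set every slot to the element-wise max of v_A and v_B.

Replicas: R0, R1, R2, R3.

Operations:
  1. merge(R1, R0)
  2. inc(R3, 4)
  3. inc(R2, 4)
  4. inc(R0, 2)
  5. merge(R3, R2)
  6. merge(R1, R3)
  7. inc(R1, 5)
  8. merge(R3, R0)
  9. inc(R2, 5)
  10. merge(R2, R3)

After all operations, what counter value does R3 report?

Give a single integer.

Answer: 15

Derivation:
Op 1: merge R1<->R0 -> R1=(0,0,0,0) R0=(0,0,0,0)
Op 2: inc R3 by 4 -> R3=(0,0,0,4) value=4
Op 3: inc R2 by 4 -> R2=(0,0,4,0) value=4
Op 4: inc R0 by 2 -> R0=(2,0,0,0) value=2
Op 5: merge R3<->R2 -> R3=(0,0,4,4) R2=(0,0,4,4)
Op 6: merge R1<->R3 -> R1=(0,0,4,4) R3=(0,0,4,4)
Op 7: inc R1 by 5 -> R1=(0,5,4,4) value=13
Op 8: merge R3<->R0 -> R3=(2,0,4,4) R0=(2,0,4,4)
Op 9: inc R2 by 5 -> R2=(0,0,9,4) value=13
Op 10: merge R2<->R3 -> R2=(2,0,9,4) R3=(2,0,9,4)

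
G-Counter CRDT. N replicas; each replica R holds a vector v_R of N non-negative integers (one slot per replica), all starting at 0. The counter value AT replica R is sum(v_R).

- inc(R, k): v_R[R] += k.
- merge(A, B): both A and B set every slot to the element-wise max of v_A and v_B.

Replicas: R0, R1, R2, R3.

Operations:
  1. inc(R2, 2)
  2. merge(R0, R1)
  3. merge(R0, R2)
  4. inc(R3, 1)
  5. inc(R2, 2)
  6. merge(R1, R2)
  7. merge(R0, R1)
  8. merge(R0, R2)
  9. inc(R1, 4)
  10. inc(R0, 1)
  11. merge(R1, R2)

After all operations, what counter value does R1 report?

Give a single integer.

Answer: 8

Derivation:
Op 1: inc R2 by 2 -> R2=(0,0,2,0) value=2
Op 2: merge R0<->R1 -> R0=(0,0,0,0) R1=(0,0,0,0)
Op 3: merge R0<->R2 -> R0=(0,0,2,0) R2=(0,0,2,0)
Op 4: inc R3 by 1 -> R3=(0,0,0,1) value=1
Op 5: inc R2 by 2 -> R2=(0,0,4,0) value=4
Op 6: merge R1<->R2 -> R1=(0,0,4,0) R2=(0,0,4,0)
Op 7: merge R0<->R1 -> R0=(0,0,4,0) R1=(0,0,4,0)
Op 8: merge R0<->R2 -> R0=(0,0,4,0) R2=(0,0,4,0)
Op 9: inc R1 by 4 -> R1=(0,4,4,0) value=8
Op 10: inc R0 by 1 -> R0=(1,0,4,0) value=5
Op 11: merge R1<->R2 -> R1=(0,4,4,0) R2=(0,4,4,0)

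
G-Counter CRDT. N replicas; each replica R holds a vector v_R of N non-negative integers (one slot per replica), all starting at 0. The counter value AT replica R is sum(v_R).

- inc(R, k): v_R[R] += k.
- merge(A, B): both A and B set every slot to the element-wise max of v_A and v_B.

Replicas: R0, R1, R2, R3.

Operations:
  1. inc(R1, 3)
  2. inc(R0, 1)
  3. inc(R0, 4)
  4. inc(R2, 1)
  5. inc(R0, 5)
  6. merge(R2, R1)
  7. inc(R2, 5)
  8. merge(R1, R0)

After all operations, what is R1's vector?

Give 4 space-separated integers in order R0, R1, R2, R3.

Op 1: inc R1 by 3 -> R1=(0,3,0,0) value=3
Op 2: inc R0 by 1 -> R0=(1,0,0,0) value=1
Op 3: inc R0 by 4 -> R0=(5,0,0,0) value=5
Op 4: inc R2 by 1 -> R2=(0,0,1,0) value=1
Op 5: inc R0 by 5 -> R0=(10,0,0,0) value=10
Op 6: merge R2<->R1 -> R2=(0,3,1,0) R1=(0,3,1,0)
Op 7: inc R2 by 5 -> R2=(0,3,6,0) value=9
Op 8: merge R1<->R0 -> R1=(10,3,1,0) R0=(10,3,1,0)

Answer: 10 3 1 0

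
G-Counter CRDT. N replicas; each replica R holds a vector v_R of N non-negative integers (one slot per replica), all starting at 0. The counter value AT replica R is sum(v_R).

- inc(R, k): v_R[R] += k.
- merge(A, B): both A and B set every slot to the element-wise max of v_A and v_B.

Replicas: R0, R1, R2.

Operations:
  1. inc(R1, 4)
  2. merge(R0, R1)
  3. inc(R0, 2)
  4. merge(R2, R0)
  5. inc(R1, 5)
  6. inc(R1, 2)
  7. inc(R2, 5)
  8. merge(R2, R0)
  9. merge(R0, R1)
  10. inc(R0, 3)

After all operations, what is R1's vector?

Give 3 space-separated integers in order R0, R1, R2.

Op 1: inc R1 by 4 -> R1=(0,4,0) value=4
Op 2: merge R0<->R1 -> R0=(0,4,0) R1=(0,4,0)
Op 3: inc R0 by 2 -> R0=(2,4,0) value=6
Op 4: merge R2<->R0 -> R2=(2,4,0) R0=(2,4,0)
Op 5: inc R1 by 5 -> R1=(0,9,0) value=9
Op 6: inc R1 by 2 -> R1=(0,11,0) value=11
Op 7: inc R2 by 5 -> R2=(2,4,5) value=11
Op 8: merge R2<->R0 -> R2=(2,4,5) R0=(2,4,5)
Op 9: merge R0<->R1 -> R0=(2,11,5) R1=(2,11,5)
Op 10: inc R0 by 3 -> R0=(5,11,5) value=21

Answer: 2 11 5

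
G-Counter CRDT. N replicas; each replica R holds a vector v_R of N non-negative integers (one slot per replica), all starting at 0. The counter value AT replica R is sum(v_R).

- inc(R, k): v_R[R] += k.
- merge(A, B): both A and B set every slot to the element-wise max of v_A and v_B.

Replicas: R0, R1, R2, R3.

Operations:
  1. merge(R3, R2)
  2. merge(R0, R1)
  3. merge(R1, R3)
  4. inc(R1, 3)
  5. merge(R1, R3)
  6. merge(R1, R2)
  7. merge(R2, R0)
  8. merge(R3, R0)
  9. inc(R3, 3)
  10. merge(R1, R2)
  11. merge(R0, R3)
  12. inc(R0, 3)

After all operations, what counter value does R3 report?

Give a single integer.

Op 1: merge R3<->R2 -> R3=(0,0,0,0) R2=(0,0,0,0)
Op 2: merge R0<->R1 -> R0=(0,0,0,0) R1=(0,0,0,0)
Op 3: merge R1<->R3 -> R1=(0,0,0,0) R3=(0,0,0,0)
Op 4: inc R1 by 3 -> R1=(0,3,0,0) value=3
Op 5: merge R1<->R3 -> R1=(0,3,0,0) R3=(0,3,0,0)
Op 6: merge R1<->R2 -> R1=(0,3,0,0) R2=(0,3,0,0)
Op 7: merge R2<->R0 -> R2=(0,3,0,0) R0=(0,3,0,0)
Op 8: merge R3<->R0 -> R3=(0,3,0,0) R0=(0,3,0,0)
Op 9: inc R3 by 3 -> R3=(0,3,0,3) value=6
Op 10: merge R1<->R2 -> R1=(0,3,0,0) R2=(0,3,0,0)
Op 11: merge R0<->R3 -> R0=(0,3,0,3) R3=(0,3,0,3)
Op 12: inc R0 by 3 -> R0=(3,3,0,3) value=9

Answer: 6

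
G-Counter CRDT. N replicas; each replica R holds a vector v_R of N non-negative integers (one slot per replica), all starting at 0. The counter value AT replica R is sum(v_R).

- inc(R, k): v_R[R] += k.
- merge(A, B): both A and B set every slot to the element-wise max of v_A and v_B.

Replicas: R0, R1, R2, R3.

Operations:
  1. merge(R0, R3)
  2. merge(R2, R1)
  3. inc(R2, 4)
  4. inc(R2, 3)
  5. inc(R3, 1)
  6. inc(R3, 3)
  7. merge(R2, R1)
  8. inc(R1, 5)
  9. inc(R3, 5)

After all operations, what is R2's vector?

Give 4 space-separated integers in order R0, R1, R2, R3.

Op 1: merge R0<->R3 -> R0=(0,0,0,0) R3=(0,0,0,0)
Op 2: merge R2<->R1 -> R2=(0,0,0,0) R1=(0,0,0,0)
Op 3: inc R2 by 4 -> R2=(0,0,4,0) value=4
Op 4: inc R2 by 3 -> R2=(0,0,7,0) value=7
Op 5: inc R3 by 1 -> R3=(0,0,0,1) value=1
Op 6: inc R3 by 3 -> R3=(0,0,0,4) value=4
Op 7: merge R2<->R1 -> R2=(0,0,7,0) R1=(0,0,7,0)
Op 8: inc R1 by 5 -> R1=(0,5,7,0) value=12
Op 9: inc R3 by 5 -> R3=(0,0,0,9) value=9

Answer: 0 0 7 0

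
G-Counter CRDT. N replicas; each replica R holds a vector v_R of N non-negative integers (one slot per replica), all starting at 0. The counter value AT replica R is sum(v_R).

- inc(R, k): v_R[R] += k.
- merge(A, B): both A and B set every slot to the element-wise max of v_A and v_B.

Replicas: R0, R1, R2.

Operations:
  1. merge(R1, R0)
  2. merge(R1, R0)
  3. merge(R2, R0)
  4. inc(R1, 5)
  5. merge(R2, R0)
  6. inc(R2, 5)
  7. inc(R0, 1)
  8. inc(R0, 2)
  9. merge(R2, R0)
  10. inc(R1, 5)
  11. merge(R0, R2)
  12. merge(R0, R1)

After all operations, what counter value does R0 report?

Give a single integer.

Op 1: merge R1<->R0 -> R1=(0,0,0) R0=(0,0,0)
Op 2: merge R1<->R0 -> R1=(0,0,0) R0=(0,0,0)
Op 3: merge R2<->R0 -> R2=(0,0,0) R0=(0,0,0)
Op 4: inc R1 by 5 -> R1=(0,5,0) value=5
Op 5: merge R2<->R0 -> R2=(0,0,0) R0=(0,0,0)
Op 6: inc R2 by 5 -> R2=(0,0,5) value=5
Op 7: inc R0 by 1 -> R0=(1,0,0) value=1
Op 8: inc R0 by 2 -> R0=(3,0,0) value=3
Op 9: merge R2<->R0 -> R2=(3,0,5) R0=(3,0,5)
Op 10: inc R1 by 5 -> R1=(0,10,0) value=10
Op 11: merge R0<->R2 -> R0=(3,0,5) R2=(3,0,5)
Op 12: merge R0<->R1 -> R0=(3,10,5) R1=(3,10,5)

Answer: 18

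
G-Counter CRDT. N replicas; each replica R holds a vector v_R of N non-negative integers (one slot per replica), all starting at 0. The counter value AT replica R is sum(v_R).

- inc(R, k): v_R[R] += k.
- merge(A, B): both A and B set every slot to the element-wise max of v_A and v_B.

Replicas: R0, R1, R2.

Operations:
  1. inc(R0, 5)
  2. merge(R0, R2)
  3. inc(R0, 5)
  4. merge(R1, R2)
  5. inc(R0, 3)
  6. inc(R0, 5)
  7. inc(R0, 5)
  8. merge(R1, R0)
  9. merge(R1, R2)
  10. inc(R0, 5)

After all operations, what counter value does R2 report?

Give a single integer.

Answer: 23

Derivation:
Op 1: inc R0 by 5 -> R0=(5,0,0) value=5
Op 2: merge R0<->R2 -> R0=(5,0,0) R2=(5,0,0)
Op 3: inc R0 by 5 -> R0=(10,0,0) value=10
Op 4: merge R1<->R2 -> R1=(5,0,0) R2=(5,0,0)
Op 5: inc R0 by 3 -> R0=(13,0,0) value=13
Op 6: inc R0 by 5 -> R0=(18,0,0) value=18
Op 7: inc R0 by 5 -> R0=(23,0,0) value=23
Op 8: merge R1<->R0 -> R1=(23,0,0) R0=(23,0,0)
Op 9: merge R1<->R2 -> R1=(23,0,0) R2=(23,0,0)
Op 10: inc R0 by 5 -> R0=(28,0,0) value=28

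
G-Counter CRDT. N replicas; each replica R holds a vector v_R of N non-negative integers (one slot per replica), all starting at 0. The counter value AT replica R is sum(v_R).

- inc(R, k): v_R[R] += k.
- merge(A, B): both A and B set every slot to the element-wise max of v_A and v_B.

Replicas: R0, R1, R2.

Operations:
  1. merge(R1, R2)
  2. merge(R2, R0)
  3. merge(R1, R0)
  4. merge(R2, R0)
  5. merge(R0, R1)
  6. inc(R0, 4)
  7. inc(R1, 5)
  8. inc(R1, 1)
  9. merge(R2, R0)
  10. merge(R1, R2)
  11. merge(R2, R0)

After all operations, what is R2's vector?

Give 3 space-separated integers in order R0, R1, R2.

Op 1: merge R1<->R2 -> R1=(0,0,0) R2=(0,0,0)
Op 2: merge R2<->R0 -> R2=(0,0,0) R0=(0,0,0)
Op 3: merge R1<->R0 -> R1=(0,0,0) R0=(0,0,0)
Op 4: merge R2<->R0 -> R2=(0,0,0) R0=(0,0,0)
Op 5: merge R0<->R1 -> R0=(0,0,0) R1=(0,0,0)
Op 6: inc R0 by 4 -> R0=(4,0,0) value=4
Op 7: inc R1 by 5 -> R1=(0,5,0) value=5
Op 8: inc R1 by 1 -> R1=(0,6,0) value=6
Op 9: merge R2<->R0 -> R2=(4,0,0) R0=(4,0,0)
Op 10: merge R1<->R2 -> R1=(4,6,0) R2=(4,6,0)
Op 11: merge R2<->R0 -> R2=(4,6,0) R0=(4,6,0)

Answer: 4 6 0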